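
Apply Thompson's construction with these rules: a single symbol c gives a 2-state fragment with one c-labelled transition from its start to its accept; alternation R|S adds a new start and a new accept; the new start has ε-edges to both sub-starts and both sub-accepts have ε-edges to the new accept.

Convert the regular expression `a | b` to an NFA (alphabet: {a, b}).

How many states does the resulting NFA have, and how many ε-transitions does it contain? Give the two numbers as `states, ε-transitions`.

Bottom-up over the parse tree:
Each of the 2 symbol leaves contributes 2 states and 0 ε-transitions.
  a | b : 6 states, 4 ε-transitions

6, 4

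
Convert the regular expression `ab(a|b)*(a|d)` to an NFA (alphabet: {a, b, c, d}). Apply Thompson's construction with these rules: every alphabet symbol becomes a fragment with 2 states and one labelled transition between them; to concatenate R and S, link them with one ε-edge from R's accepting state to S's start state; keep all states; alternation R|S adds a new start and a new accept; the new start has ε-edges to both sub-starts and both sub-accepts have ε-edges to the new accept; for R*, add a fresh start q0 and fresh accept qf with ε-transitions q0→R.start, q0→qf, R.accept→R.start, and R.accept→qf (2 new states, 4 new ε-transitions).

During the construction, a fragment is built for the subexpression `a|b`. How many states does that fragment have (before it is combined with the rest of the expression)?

Fragment for `a|b`:
Each of the 2 symbol leaves contributes a 2-state fragment.
  a|b : 6 states

6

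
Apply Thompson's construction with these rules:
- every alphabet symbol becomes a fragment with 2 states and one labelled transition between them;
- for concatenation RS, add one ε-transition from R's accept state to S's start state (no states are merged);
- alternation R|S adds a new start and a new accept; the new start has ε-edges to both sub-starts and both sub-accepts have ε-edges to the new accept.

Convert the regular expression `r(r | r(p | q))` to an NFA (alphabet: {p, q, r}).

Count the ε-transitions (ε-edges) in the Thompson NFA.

By structural recursion:
Each of the 5 symbol leaves contributes 0 ε-transitions.
  p | q = 4 ε-transitions
  r(p | q) = 5 ε-transitions
  r | r(p | q) = 9 ε-transitions
  r(r | r(p | q)) = 10 ε-transitions

10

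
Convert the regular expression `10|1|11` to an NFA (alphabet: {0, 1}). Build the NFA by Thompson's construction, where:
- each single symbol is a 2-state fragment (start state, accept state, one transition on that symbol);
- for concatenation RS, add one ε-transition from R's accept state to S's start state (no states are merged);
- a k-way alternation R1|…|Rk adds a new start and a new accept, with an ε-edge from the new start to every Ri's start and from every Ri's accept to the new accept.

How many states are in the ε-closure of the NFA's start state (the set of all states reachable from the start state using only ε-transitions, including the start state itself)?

4

Work bottom-up. For each fragment F, track |ε-closure(F.start)| and whether F's accept lies in that closure (i.e. whether F accepts ε). A single-symbol fragment has closure size 1 and does not accept ε.
  10 → same as the first factor's closure: |closure| = 1
  11 → |closure| equals the left operand's closure size = 1 (its accept is not ε-reachable, so the closure stops there)
  10|1|11 → new start ε-reaches every alternative's start; none of them accept ε, so the new accept is not reached: |closure| = 1 + 1 + 1 + 1 = 4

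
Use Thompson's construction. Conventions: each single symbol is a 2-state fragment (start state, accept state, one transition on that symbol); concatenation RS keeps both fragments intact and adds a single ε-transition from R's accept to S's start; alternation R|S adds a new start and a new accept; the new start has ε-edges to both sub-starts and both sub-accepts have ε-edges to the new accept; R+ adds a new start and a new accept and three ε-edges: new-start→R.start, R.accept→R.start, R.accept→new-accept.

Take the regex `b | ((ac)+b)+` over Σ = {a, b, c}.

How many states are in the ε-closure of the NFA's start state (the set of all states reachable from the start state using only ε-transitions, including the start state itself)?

5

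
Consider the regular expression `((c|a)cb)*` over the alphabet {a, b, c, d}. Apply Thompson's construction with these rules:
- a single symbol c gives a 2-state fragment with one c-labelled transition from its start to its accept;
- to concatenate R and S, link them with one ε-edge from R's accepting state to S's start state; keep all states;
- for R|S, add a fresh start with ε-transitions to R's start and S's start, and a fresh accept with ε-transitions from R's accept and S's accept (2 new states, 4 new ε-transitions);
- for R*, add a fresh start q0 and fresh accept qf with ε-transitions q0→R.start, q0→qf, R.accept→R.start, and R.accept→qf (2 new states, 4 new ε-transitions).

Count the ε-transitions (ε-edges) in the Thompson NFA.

Bottom-up over the parse tree:
Each of the 4 symbol leaves contributes 0 ε-transitions.
  c|a → 4 ε-transitions
  (c|a)cb → 6 ε-transitions
  ((c|a)cb)* → 10 ε-transitions

10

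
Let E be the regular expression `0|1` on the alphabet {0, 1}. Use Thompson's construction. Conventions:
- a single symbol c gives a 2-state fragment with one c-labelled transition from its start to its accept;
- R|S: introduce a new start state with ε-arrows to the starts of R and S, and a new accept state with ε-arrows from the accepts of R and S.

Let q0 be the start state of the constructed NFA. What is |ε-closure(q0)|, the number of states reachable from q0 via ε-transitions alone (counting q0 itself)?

Work bottom-up. For each fragment F, track |ε-closure(F.start)| and whether F's accept lies in that closure (i.e. whether F accepts ε). A single-symbol fragment has closure size 1 and does not accept ε.
  0|1 : C = 1 + 1 + 1 = 3 (the new accept is not ε-reachable since no branch accepts ε)

3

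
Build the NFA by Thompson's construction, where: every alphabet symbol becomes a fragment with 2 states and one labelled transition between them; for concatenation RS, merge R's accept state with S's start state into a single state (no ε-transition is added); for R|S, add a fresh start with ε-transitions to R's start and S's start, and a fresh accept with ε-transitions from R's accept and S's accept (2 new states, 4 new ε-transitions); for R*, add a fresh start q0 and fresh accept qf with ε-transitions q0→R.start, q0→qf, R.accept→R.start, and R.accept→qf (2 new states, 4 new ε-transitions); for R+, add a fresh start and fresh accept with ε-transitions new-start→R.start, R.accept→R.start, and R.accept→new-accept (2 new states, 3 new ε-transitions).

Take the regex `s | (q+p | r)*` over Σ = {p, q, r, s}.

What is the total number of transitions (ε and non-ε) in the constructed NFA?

19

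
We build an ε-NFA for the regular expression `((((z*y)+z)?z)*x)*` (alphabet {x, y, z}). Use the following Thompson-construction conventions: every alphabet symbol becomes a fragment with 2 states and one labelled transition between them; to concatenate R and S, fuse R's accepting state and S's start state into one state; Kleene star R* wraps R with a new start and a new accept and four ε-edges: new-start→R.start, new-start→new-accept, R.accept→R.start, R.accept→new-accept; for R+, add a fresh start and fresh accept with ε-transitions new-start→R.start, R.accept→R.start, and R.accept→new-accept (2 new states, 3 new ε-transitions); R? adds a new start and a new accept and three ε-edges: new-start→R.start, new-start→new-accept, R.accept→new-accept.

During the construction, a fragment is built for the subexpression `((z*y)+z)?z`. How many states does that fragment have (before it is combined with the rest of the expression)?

11

Fragment for `((z*y)+z)?z`:
Each of the 4 symbol leaves contributes a 2-state fragment.
  z* → 4 states
  z*y → 5 states
  (z*y)+ → 7 states
  (z*y)+z → 8 states
  ((z*y)+z)? → 10 states
  ((z*y)+z)?z → 11 states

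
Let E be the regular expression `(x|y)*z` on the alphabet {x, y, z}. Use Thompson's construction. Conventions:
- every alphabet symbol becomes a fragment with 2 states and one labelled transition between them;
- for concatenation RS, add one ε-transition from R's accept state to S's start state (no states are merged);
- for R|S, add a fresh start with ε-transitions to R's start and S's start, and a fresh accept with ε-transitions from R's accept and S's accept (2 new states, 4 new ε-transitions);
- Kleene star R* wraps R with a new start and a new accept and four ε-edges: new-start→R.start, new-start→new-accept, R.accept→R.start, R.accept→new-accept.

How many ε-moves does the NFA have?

9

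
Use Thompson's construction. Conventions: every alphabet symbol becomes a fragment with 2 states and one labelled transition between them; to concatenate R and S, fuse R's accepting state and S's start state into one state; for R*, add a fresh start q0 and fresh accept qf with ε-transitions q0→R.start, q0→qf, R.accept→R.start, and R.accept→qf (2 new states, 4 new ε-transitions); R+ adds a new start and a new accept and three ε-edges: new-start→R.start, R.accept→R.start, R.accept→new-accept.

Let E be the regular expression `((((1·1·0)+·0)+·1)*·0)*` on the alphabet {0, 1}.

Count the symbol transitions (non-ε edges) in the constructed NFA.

6

Per subexpression:
Each of the 6 symbol leaves contributes exactly 1 symbol transition.
  1·1·0 → 3 symbol transitions
  (1·1·0)+ → 3 symbol transitions
  (1·1·0)+·0 → 4 symbol transitions
  ((1·1·0)+·0)+ → 4 symbol transitions
  ((1·1·0)+·0)+·1 → 5 symbol transitions
  (((1·1·0)+·0)+·1)* → 5 symbol transitions
  (((1·1·0)+·0)+·1)*·0 → 6 symbol transitions
  ((((1·1·0)+·0)+·1)*·0)* → 6 symbol transitions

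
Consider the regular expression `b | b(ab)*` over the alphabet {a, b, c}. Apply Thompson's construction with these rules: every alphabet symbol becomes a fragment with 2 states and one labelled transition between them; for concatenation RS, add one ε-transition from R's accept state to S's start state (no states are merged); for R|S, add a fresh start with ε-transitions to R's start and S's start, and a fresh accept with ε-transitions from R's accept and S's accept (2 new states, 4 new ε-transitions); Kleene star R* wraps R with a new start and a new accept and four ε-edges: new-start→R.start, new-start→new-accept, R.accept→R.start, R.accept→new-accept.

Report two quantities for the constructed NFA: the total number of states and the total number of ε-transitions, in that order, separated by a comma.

12, 10

Per subexpression:
Each of the 4 symbol leaves contributes 2 states and 0 ε-transitions.
  ab — 4 states, 1 ε-transition
  (ab)* — 6 states, 5 ε-transitions
  b(ab)* — 8 states, 6 ε-transitions
  b | b(ab)* — 12 states, 10 ε-transitions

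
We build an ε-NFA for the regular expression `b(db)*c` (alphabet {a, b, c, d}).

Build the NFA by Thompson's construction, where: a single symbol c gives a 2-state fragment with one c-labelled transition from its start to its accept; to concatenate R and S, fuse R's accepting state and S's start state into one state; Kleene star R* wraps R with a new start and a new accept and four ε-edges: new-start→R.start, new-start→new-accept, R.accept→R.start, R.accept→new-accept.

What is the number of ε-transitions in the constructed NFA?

Recursing over subexpressions:
Each of the 4 symbol leaves contributes 0 ε-transitions.
  db = 0 ε-transitions
  (db)* = 4 ε-transitions
  b(db)*c = 4 ε-transitions

4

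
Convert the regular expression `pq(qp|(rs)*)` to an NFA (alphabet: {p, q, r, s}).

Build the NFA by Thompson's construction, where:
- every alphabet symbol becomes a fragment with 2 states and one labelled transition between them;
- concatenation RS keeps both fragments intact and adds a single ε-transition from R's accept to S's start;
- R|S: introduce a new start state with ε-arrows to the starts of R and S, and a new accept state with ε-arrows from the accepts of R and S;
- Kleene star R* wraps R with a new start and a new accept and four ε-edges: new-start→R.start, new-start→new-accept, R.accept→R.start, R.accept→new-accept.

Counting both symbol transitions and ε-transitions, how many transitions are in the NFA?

By structural recursion:
Each of the 6 symbol leaves contributes 1 transition (1 symbol, 0 ε).
  qp = 3 transitions (2 symbol, 1 ε)
  rs = 3 transitions (2 symbol, 1 ε)
  (rs)* = 7 transitions (2 symbol, 5 ε)
  qp|(rs)* = 14 transitions (4 symbol, 10 ε)
  pq(qp|(rs)*) = 18 transitions (6 symbol, 12 ε)

18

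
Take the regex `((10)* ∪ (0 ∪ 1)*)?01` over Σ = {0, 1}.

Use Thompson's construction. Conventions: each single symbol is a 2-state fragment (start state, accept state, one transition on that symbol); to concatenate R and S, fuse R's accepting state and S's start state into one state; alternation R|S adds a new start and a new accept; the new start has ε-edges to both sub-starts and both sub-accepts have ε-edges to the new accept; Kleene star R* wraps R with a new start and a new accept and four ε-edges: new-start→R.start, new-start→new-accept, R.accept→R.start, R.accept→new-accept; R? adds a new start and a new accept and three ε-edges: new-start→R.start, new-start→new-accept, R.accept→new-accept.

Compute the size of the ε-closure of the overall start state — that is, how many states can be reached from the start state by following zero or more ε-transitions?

12

Let C(F) = |ε-closure(F.start)| within fragment F, and note whether F accepts ε. Symbol fragments have C = 1 and do not accept ε. Then:
  10 — C equals the left operand's closure size = 1 (its accept is not ε-reachable, so the closure stops there)
  (10)* — the star's fresh start ε-reaches both the body's start and the fresh accept: C = 2 + 1 = 3
  0 ∪ 1 — C = 1 + 1 + 1 = 3 (the new accept is not ε-reachable since no branch accepts ε)
  (0 ∪ 1)* — the star's fresh start ε-reaches both the body's start and the fresh accept: C = 2 + 3 = 5
  (10)* ∪ (0 ∪ 1)* — new start ε-reaches every alternative's start; at least one alternative accepts ε, so the union's new accept is reached too: C = 1 + 3 + 5 + 1 = 10
  ((10)* ∪ (0 ∪ 1)*)? — new start has ε-edges to the inner start and to the new accept, so C = 2 + 10 = 12
  ((10)* ∪ (0 ∪ 1)*)?01 — C = 12 + (1−1) = 12 (closure spills across the concat boundary because the left factor accepts ε)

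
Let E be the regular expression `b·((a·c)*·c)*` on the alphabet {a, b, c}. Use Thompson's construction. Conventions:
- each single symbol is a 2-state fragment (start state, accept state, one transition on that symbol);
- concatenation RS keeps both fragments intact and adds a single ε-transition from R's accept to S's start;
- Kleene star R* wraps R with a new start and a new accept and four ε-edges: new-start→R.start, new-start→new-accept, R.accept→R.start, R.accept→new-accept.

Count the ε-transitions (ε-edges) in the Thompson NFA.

11

Building bottom-up:
Each of the 4 symbol leaves contributes 0 ε-transitions.
  a·c → 1 ε-transition
  (a·c)* → 5 ε-transitions
  (a·c)*·c → 6 ε-transitions
  ((a·c)*·c)* → 10 ε-transitions
  b·((a·c)*·c)* → 11 ε-transitions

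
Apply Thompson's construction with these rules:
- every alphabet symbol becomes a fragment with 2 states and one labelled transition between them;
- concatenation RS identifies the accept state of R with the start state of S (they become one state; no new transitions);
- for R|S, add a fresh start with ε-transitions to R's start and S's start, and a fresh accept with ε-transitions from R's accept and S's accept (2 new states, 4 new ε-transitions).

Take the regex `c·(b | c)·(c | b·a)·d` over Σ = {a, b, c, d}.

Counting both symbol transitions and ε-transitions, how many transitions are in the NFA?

Bottom-up over the parse tree:
Each of the 7 symbol leaves contributes 1 transition (1 symbol, 0 ε).
  b | c — 6 transitions (2 symbol, 4 ε)
  b·a — 2 transitions (2 symbol, 0 ε)
  c | b·a — 7 transitions (3 symbol, 4 ε)
  c·(b | c)·(c | b·a)·d — 15 transitions (7 symbol, 8 ε)

15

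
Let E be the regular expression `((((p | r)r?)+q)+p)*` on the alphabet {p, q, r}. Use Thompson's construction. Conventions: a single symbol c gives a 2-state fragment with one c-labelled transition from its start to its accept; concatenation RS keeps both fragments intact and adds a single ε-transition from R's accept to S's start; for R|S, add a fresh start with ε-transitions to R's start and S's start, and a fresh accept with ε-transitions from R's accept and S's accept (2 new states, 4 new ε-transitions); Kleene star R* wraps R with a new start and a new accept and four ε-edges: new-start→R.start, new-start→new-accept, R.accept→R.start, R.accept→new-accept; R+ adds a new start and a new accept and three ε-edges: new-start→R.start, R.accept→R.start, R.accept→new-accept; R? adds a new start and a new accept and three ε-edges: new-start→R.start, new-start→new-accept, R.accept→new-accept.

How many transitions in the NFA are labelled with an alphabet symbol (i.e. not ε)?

Bottom-up over the parse tree:
Each of the 5 symbol leaves contributes exactly 1 symbol transition.
  p | r — 2 symbol transitions
  r? — 1 symbol transition
  (p | r)r? — 3 symbol transitions
  ((p | r)r?)+ — 3 symbol transitions
  ((p | r)r?)+q — 4 symbol transitions
  (((p | r)r?)+q)+ — 4 symbol transitions
  (((p | r)r?)+q)+p — 5 symbol transitions
  ((((p | r)r?)+q)+p)* — 5 symbol transitions

5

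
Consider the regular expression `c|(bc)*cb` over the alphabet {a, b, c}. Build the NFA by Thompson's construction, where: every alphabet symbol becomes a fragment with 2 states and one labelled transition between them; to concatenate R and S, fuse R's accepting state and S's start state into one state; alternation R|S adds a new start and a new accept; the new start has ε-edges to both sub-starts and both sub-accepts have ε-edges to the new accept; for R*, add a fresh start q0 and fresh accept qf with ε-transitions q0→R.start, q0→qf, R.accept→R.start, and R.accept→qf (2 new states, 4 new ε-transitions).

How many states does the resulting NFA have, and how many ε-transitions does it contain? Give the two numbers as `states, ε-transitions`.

Bottom-up over the parse tree:
Each of the 5 symbol leaves contributes 2 states and 0 ε-transitions.
  bc — 3 states, 0 ε-transitions
  (bc)* — 5 states, 4 ε-transitions
  (bc)*cb — 7 states, 4 ε-transitions
  c|(bc)*cb — 11 states, 8 ε-transitions

11, 8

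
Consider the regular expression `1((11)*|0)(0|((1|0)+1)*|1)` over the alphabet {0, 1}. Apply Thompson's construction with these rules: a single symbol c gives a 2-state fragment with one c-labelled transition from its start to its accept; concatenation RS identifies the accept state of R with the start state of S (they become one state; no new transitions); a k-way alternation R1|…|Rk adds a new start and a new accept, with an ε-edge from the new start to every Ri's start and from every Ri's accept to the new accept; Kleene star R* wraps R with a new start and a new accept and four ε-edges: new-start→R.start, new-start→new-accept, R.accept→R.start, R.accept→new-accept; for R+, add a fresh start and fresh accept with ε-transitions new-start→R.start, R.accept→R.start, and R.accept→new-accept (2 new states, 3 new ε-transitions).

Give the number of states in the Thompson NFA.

26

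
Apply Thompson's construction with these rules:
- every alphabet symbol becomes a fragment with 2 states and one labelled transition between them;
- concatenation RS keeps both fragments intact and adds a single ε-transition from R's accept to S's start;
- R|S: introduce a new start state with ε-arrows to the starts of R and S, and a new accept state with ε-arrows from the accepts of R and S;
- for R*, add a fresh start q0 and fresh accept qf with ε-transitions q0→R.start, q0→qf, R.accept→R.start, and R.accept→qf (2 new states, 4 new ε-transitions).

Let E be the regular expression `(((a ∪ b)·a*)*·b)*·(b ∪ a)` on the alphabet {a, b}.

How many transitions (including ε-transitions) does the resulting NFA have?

Recursing over subexpressions:
Each of the 6 symbol leaves contributes 1 transition (1 symbol, 0 ε).
  a ∪ b → 6 transitions (2 symbol, 4 ε)
  a* → 5 transitions (1 symbol, 4 ε)
  (a ∪ b)·a* → 12 transitions (3 symbol, 9 ε)
  ((a ∪ b)·a*)* → 16 transitions (3 symbol, 13 ε)
  ((a ∪ b)·a*)*·b → 18 transitions (4 symbol, 14 ε)
  (((a ∪ b)·a*)*·b)* → 22 transitions (4 symbol, 18 ε)
  b ∪ a → 6 transitions (2 symbol, 4 ε)
  (((a ∪ b)·a*)*·b)*·(b ∪ a) → 29 transitions (6 symbol, 23 ε)

29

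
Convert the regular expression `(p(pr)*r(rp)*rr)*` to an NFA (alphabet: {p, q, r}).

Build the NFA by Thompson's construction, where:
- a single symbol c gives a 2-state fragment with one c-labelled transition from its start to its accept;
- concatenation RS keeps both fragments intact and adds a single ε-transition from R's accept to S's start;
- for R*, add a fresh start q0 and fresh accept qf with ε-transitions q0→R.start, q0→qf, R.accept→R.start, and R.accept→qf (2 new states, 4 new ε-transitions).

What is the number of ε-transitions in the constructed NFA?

19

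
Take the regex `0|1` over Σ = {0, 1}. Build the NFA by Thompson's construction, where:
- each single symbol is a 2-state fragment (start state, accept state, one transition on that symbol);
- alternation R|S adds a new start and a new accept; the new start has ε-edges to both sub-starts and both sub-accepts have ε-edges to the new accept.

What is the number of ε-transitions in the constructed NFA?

4

Per subexpression:
Each of the 2 symbol leaves contributes 0 ε-transitions.
  0|1 → 4 ε-transitions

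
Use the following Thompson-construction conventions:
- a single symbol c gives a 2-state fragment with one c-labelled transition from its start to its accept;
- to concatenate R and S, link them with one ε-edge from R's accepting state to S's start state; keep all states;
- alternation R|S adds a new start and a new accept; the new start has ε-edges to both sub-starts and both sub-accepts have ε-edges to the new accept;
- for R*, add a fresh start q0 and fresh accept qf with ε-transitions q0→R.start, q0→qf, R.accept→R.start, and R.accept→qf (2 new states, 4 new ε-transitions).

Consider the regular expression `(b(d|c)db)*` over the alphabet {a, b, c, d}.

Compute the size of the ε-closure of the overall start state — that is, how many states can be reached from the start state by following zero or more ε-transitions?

3

Compute the ε-closure size of each fragment's start state recursively; a symbol fragment's start has no outgoing ε-edge, so its closure is just itself (size 1).
  d|c — new start ε-reaches every alternative's start; none of them accept ε, so the new accept is not reached: C = 1 + 1 + 1 = 3
  b(d|c)db — C equals the left operand's closure size = 1 (its accept is not ε-reachable, so the closure stops there)
  (b(d|c)db)* — new start has ε-edges to the inner start and to the new accept, so C = 2 + 1 = 3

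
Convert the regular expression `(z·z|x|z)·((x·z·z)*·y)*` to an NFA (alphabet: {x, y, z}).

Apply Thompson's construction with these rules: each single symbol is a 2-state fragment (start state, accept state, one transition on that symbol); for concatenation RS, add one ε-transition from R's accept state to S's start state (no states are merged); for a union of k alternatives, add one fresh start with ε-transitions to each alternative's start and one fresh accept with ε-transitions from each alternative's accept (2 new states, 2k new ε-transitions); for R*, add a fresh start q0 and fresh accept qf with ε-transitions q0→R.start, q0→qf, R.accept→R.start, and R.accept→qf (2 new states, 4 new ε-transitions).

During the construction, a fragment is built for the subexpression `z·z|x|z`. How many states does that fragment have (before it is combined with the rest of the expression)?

Fragment for `z·z|x|z`:
Each of the 4 symbol leaves contributes a 2-state fragment.
  z·z — 4 states
  z·z|x|z — 10 states

10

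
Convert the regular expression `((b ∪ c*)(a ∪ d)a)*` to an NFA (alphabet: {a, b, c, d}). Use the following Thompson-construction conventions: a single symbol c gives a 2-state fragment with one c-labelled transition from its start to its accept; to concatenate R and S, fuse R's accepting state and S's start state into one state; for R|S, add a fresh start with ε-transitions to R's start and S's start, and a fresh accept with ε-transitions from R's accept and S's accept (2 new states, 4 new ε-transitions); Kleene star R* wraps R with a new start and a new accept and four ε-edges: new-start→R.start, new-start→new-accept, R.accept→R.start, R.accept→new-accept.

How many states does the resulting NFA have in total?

16

Building bottom-up:
Each of the 5 symbol leaves contributes a 2-state fragment.
  c* → 4 states
  b ∪ c* → 8 states
  a ∪ d → 6 states
  (b ∪ c*)(a ∪ d)a → 14 states
  ((b ∪ c*)(a ∪ d)a)* → 16 states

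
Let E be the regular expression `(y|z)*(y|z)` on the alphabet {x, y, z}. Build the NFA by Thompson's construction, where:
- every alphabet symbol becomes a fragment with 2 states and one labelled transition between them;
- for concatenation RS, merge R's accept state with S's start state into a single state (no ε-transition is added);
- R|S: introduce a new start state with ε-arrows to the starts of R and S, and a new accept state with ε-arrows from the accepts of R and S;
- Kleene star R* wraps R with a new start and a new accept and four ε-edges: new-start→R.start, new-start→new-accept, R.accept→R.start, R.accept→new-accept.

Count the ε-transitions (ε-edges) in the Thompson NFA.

Bottom-up over the parse tree:
Each of the 4 symbol leaves contributes 0 ε-transitions.
  y|z — 4 ε-transitions
  (y|z)* — 8 ε-transitions
  y|z — 4 ε-transitions
  (y|z)*(y|z) — 12 ε-transitions

12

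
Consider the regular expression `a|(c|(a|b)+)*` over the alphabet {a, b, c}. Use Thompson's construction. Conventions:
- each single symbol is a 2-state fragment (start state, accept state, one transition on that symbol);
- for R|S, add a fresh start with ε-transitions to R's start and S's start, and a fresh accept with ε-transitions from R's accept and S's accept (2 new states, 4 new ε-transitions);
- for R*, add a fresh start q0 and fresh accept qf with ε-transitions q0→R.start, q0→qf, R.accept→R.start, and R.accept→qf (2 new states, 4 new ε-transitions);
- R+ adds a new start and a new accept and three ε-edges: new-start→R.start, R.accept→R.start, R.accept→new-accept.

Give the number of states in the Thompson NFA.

Building bottom-up:
Each of the 4 symbol leaves contributes a 2-state fragment.
  a|b — 6 states
  (a|b)+ — 8 states
  c|(a|b)+ — 12 states
  (c|(a|b)+)* — 14 states
  a|(c|(a|b)+)* — 18 states

18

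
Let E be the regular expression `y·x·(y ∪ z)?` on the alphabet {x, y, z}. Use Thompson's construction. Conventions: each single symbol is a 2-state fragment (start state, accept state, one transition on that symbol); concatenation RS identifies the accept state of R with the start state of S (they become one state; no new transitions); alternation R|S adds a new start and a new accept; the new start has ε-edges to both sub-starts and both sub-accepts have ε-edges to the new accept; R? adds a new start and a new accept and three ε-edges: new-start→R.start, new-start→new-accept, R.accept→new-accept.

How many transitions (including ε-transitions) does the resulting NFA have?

Per subexpression:
Each of the 4 symbol leaves contributes 1 transition (1 symbol, 0 ε).
  y ∪ z : 6 transitions (2 symbol, 4 ε)
  (y ∪ z)? : 9 transitions (2 symbol, 7 ε)
  y·x·(y ∪ z)? : 11 transitions (4 symbol, 7 ε)

11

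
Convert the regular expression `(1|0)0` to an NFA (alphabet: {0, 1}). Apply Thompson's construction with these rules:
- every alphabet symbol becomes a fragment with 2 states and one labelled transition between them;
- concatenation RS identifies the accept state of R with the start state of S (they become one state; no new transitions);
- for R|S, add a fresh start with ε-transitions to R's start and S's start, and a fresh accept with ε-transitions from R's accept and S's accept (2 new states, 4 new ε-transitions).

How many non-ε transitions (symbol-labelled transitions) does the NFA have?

3

Building bottom-up:
Each of the 3 symbol leaves contributes exactly 1 symbol transition.
  1|0 = 2 symbol transitions
  (1|0)0 = 3 symbol transitions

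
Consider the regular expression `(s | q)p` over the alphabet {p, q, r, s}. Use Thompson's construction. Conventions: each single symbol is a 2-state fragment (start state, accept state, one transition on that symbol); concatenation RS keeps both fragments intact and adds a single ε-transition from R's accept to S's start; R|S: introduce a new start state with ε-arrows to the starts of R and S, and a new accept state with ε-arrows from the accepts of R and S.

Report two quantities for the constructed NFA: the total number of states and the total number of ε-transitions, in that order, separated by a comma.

8, 5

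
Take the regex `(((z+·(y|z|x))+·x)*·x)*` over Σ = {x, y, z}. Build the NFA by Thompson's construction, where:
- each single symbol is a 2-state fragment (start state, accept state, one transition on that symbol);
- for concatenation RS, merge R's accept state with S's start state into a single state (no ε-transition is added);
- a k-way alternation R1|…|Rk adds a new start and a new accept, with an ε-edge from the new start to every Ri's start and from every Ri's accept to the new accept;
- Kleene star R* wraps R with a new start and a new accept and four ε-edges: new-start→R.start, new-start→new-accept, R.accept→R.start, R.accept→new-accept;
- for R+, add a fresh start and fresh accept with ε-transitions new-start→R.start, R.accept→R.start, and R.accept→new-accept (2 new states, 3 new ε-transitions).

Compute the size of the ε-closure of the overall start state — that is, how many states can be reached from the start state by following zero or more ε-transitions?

7

Let C(F) = |ε-closure(F.start)| within fragment F, and note whether F accepts ε. Symbol fragments have C = 1 and do not accept ε. Then:
  z+ → new start ε-reaches only the body's start; the new accept needs a symbol first: |ε-closure| = 1 + 1 = 2
  y|z|x → |ε-closure| = 1 + 1 + 1 + 1 = 4 (the new accept is not ε-reachable since no branch accepts ε)
  z+·(y|z|x) → same as the first factor's closure: |ε-closure| = 2
  (z+·(y|z|x))+ → |ε-closure| = 1 + 2 = 3 (the body doesn't accept ε, so the new accept is not reached)
  (z+·(y|z|x))+·x → |ε-closure| equals the left operand's closure size = 3 (its accept is not ε-reachable, so the closure stops there)
  ((z+·(y|z|x))+·x)* → new start has ε-edges to the inner start and to the new accept, so |ε-closure| = 2 + 3 = 5
  ((z+·(y|z|x))+·x)*·x → the left operand accepts ε, so the closure extends into the next operand (the shared merged state is already counted); |ε-closure| = 5 + (1−1) = 5
  (((z+·(y|z|x))+·x)*·x)* → |ε-closure| = 1 (new start) + 5 (body) + 1 (new accept) = 7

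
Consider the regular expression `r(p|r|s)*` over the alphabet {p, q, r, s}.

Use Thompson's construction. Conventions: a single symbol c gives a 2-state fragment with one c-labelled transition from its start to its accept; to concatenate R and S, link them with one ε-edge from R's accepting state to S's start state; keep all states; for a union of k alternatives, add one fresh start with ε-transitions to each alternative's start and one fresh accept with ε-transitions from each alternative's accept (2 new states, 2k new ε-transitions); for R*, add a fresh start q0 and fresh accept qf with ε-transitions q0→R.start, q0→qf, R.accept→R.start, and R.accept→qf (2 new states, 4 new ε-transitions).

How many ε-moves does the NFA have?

11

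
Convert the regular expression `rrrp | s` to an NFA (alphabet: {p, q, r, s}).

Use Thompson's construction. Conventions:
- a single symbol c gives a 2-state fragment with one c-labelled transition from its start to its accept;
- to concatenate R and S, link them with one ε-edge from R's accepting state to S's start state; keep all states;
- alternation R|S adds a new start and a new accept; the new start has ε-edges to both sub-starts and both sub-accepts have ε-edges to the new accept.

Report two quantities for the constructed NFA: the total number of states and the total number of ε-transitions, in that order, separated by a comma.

12, 7

Building bottom-up:
Each of the 5 symbol leaves contributes 2 states and 0 ε-transitions.
  rrrp = 8 states, 3 ε-transitions
  rrrp | s = 12 states, 7 ε-transitions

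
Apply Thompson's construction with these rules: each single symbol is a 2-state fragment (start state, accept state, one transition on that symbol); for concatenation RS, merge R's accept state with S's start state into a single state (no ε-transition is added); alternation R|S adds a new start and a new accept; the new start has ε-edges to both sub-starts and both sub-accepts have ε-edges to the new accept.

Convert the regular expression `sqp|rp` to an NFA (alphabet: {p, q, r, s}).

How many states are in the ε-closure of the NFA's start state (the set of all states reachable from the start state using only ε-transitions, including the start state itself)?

Work bottom-up. For each fragment F, track |ε-closure(F.start)| and whether F's accept lies in that closure (i.e. whether F accepts ε). A single-symbol fragment has closure size 1 and does not accept ε.
  sqp : C equals the left operand's closure size = 1 (its accept is not ε-reachable, so the closure stops there)
  rp : same as the first factor's closure: C = 1
  sqp|rp : new start ε-reaches every alternative's start; none of them accept ε, so the new accept is not reached: C = 1 + 1 + 1 = 3

3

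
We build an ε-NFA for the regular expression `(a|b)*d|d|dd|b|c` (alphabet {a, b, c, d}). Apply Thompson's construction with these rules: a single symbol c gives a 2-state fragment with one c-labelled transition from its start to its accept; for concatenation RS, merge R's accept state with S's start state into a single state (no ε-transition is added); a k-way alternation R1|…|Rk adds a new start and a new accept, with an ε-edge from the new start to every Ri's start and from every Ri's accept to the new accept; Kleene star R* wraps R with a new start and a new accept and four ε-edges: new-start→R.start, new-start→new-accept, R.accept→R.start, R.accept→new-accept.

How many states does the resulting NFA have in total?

Building bottom-up:
Each of the 8 symbol leaves contributes a 2-state fragment.
  a|b → 6 states
  (a|b)* → 8 states
  (a|b)*d → 9 states
  dd → 3 states
  (a|b)*d|d|dd|b|c → 20 states

20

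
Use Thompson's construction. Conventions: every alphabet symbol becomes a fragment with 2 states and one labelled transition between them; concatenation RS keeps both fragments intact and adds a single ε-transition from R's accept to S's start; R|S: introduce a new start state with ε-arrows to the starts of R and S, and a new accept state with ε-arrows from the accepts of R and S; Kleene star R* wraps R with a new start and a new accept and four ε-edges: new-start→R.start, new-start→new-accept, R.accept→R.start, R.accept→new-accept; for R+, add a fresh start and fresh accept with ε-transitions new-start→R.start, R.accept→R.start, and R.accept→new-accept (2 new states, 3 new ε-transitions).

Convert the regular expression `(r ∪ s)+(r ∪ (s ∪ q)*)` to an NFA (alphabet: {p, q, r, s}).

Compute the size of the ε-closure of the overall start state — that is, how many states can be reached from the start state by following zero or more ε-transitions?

Compute the ε-closure size of each fragment's start state recursively; a symbol fragment's start has no outgoing ε-edge, so its closure is just itself (size 1).
  r ∪ s : C = 1 + 1 + 1 = 3 (the new accept is not ε-reachable since no branch accepts ε)
  (r ∪ s)+ : new start ε-reaches only the body's start; the new accept needs a symbol first: C = 1 + 3 = 4
  s ∪ q : new start ε-reaches every alternative's start; none of them accept ε, so the new accept is not reached: C = 1 + 1 + 1 = 3
  (s ∪ q)* : new start has ε-edges to the inner start and to the new accept, so C = 2 + 3 = 5
  r ∪ (s ∪ q)* : C = 1 (new start) + (1 + 5) + 1 (new accept, since some branch ε-reaches its own accept) = 8
  (r ∪ s)+(r ∪ (s ∪ q)*) : C equals the left operand's closure size = 4 (its accept is not ε-reachable, so the closure stops there)

4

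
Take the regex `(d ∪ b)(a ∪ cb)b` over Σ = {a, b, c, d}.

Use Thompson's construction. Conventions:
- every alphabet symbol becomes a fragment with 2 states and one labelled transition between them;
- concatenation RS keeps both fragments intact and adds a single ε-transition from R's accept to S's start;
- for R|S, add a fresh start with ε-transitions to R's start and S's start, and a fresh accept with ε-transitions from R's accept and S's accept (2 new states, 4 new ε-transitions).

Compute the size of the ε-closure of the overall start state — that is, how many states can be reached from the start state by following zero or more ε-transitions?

3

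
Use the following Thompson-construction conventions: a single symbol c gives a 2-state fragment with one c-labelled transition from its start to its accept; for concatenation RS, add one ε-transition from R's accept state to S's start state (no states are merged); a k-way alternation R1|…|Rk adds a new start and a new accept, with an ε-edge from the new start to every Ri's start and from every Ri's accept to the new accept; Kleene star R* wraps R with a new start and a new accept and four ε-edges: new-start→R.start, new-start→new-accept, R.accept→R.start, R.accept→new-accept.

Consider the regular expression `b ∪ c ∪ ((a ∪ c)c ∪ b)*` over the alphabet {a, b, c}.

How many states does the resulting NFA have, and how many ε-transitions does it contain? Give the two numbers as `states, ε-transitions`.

Building bottom-up:
Each of the 6 symbol leaves contributes 2 states and 0 ε-transitions.
  a ∪ c : 6 states, 4 ε-transitions
  (a ∪ c)c : 8 states, 5 ε-transitions
  (a ∪ c)c ∪ b : 12 states, 9 ε-transitions
  ((a ∪ c)c ∪ b)* : 14 states, 13 ε-transitions
  b ∪ c ∪ ((a ∪ c)c ∪ b)* : 20 states, 19 ε-transitions

20, 19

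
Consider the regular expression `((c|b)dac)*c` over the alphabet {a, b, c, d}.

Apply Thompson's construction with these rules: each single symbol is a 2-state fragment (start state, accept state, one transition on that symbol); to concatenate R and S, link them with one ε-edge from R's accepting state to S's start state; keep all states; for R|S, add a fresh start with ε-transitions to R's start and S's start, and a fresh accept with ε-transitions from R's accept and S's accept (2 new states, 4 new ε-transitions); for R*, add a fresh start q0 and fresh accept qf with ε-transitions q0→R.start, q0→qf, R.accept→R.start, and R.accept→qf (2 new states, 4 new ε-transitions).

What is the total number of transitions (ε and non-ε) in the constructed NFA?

Recursing over subexpressions:
Each of the 6 symbol leaves contributes 1 transition (1 symbol, 0 ε).
  c|b = 6 transitions (2 symbol, 4 ε)
  (c|b)dac = 12 transitions (5 symbol, 7 ε)
  ((c|b)dac)* = 16 transitions (5 symbol, 11 ε)
  ((c|b)dac)*c = 18 transitions (6 symbol, 12 ε)

18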